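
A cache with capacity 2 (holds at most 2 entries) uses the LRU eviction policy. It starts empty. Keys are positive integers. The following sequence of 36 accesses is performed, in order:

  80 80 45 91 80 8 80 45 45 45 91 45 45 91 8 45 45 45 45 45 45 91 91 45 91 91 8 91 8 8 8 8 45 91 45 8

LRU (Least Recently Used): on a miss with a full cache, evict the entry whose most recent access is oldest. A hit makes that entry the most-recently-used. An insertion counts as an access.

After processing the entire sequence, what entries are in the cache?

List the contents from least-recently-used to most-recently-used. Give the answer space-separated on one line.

Answer: 45 8

Derivation:
LRU simulation (capacity=2):
  1. access 80: MISS. Cache (LRU->MRU): [80]
  2. access 80: HIT. Cache (LRU->MRU): [80]
  3. access 45: MISS. Cache (LRU->MRU): [80 45]
  4. access 91: MISS, evict 80. Cache (LRU->MRU): [45 91]
  5. access 80: MISS, evict 45. Cache (LRU->MRU): [91 80]
  6. access 8: MISS, evict 91. Cache (LRU->MRU): [80 8]
  7. access 80: HIT. Cache (LRU->MRU): [8 80]
  8. access 45: MISS, evict 8. Cache (LRU->MRU): [80 45]
  9. access 45: HIT. Cache (LRU->MRU): [80 45]
  10. access 45: HIT. Cache (LRU->MRU): [80 45]
  11. access 91: MISS, evict 80. Cache (LRU->MRU): [45 91]
  12. access 45: HIT. Cache (LRU->MRU): [91 45]
  13. access 45: HIT. Cache (LRU->MRU): [91 45]
  14. access 91: HIT. Cache (LRU->MRU): [45 91]
  15. access 8: MISS, evict 45. Cache (LRU->MRU): [91 8]
  16. access 45: MISS, evict 91. Cache (LRU->MRU): [8 45]
  17. access 45: HIT. Cache (LRU->MRU): [8 45]
  18. access 45: HIT. Cache (LRU->MRU): [8 45]
  19. access 45: HIT. Cache (LRU->MRU): [8 45]
  20. access 45: HIT. Cache (LRU->MRU): [8 45]
  21. access 45: HIT. Cache (LRU->MRU): [8 45]
  22. access 91: MISS, evict 8. Cache (LRU->MRU): [45 91]
  23. access 91: HIT. Cache (LRU->MRU): [45 91]
  24. access 45: HIT. Cache (LRU->MRU): [91 45]
  25. access 91: HIT. Cache (LRU->MRU): [45 91]
  26. access 91: HIT. Cache (LRU->MRU): [45 91]
  27. access 8: MISS, evict 45. Cache (LRU->MRU): [91 8]
  28. access 91: HIT. Cache (LRU->MRU): [8 91]
  29. access 8: HIT. Cache (LRU->MRU): [91 8]
  30. access 8: HIT. Cache (LRU->MRU): [91 8]
  31. access 8: HIT. Cache (LRU->MRU): [91 8]
  32. access 8: HIT. Cache (LRU->MRU): [91 8]
  33. access 45: MISS, evict 91. Cache (LRU->MRU): [8 45]
  34. access 91: MISS, evict 8. Cache (LRU->MRU): [45 91]
  35. access 45: HIT. Cache (LRU->MRU): [91 45]
  36. access 8: MISS, evict 91. Cache (LRU->MRU): [45 8]
Total: 22 hits, 14 misses, 12 evictions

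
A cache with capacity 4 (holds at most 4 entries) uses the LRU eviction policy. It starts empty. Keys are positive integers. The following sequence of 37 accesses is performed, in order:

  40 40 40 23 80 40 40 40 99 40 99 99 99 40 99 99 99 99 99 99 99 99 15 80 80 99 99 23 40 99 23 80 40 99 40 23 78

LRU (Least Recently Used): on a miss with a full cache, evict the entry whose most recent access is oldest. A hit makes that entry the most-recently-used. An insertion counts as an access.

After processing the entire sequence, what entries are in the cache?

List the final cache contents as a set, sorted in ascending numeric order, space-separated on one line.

Answer: 23 40 78 99

Derivation:
LRU simulation (capacity=4):
  1. access 40: MISS. Cache (LRU->MRU): [40]
  2. access 40: HIT. Cache (LRU->MRU): [40]
  3. access 40: HIT. Cache (LRU->MRU): [40]
  4. access 23: MISS. Cache (LRU->MRU): [40 23]
  5. access 80: MISS. Cache (LRU->MRU): [40 23 80]
  6. access 40: HIT. Cache (LRU->MRU): [23 80 40]
  7. access 40: HIT. Cache (LRU->MRU): [23 80 40]
  8. access 40: HIT. Cache (LRU->MRU): [23 80 40]
  9. access 99: MISS. Cache (LRU->MRU): [23 80 40 99]
  10. access 40: HIT. Cache (LRU->MRU): [23 80 99 40]
  11. access 99: HIT. Cache (LRU->MRU): [23 80 40 99]
  12. access 99: HIT. Cache (LRU->MRU): [23 80 40 99]
  13. access 99: HIT. Cache (LRU->MRU): [23 80 40 99]
  14. access 40: HIT. Cache (LRU->MRU): [23 80 99 40]
  15. access 99: HIT. Cache (LRU->MRU): [23 80 40 99]
  16. access 99: HIT. Cache (LRU->MRU): [23 80 40 99]
  17. access 99: HIT. Cache (LRU->MRU): [23 80 40 99]
  18. access 99: HIT. Cache (LRU->MRU): [23 80 40 99]
  19. access 99: HIT. Cache (LRU->MRU): [23 80 40 99]
  20. access 99: HIT. Cache (LRU->MRU): [23 80 40 99]
  21. access 99: HIT. Cache (LRU->MRU): [23 80 40 99]
  22. access 99: HIT. Cache (LRU->MRU): [23 80 40 99]
  23. access 15: MISS, evict 23. Cache (LRU->MRU): [80 40 99 15]
  24. access 80: HIT. Cache (LRU->MRU): [40 99 15 80]
  25. access 80: HIT. Cache (LRU->MRU): [40 99 15 80]
  26. access 99: HIT. Cache (LRU->MRU): [40 15 80 99]
  27. access 99: HIT. Cache (LRU->MRU): [40 15 80 99]
  28. access 23: MISS, evict 40. Cache (LRU->MRU): [15 80 99 23]
  29. access 40: MISS, evict 15. Cache (LRU->MRU): [80 99 23 40]
  30. access 99: HIT. Cache (LRU->MRU): [80 23 40 99]
  31. access 23: HIT. Cache (LRU->MRU): [80 40 99 23]
  32. access 80: HIT. Cache (LRU->MRU): [40 99 23 80]
  33. access 40: HIT. Cache (LRU->MRU): [99 23 80 40]
  34. access 99: HIT. Cache (LRU->MRU): [23 80 40 99]
  35. access 40: HIT. Cache (LRU->MRU): [23 80 99 40]
  36. access 23: HIT. Cache (LRU->MRU): [80 99 40 23]
  37. access 78: MISS, evict 80. Cache (LRU->MRU): [99 40 23 78]
Total: 29 hits, 8 misses, 4 evictions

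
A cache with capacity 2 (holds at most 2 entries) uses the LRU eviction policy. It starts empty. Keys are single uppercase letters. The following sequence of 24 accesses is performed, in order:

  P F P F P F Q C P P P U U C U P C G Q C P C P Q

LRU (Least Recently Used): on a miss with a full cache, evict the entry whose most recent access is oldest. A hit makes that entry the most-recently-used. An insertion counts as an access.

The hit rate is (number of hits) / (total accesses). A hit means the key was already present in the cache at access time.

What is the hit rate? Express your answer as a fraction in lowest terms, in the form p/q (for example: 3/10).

Answer: 5/12

Derivation:
LRU simulation (capacity=2):
  1. access P: MISS. Cache (LRU->MRU): [P]
  2. access F: MISS. Cache (LRU->MRU): [P F]
  3. access P: HIT. Cache (LRU->MRU): [F P]
  4. access F: HIT. Cache (LRU->MRU): [P F]
  5. access P: HIT. Cache (LRU->MRU): [F P]
  6. access F: HIT. Cache (LRU->MRU): [P F]
  7. access Q: MISS, evict P. Cache (LRU->MRU): [F Q]
  8. access C: MISS, evict F. Cache (LRU->MRU): [Q C]
  9. access P: MISS, evict Q. Cache (LRU->MRU): [C P]
  10. access P: HIT. Cache (LRU->MRU): [C P]
  11. access P: HIT. Cache (LRU->MRU): [C P]
  12. access U: MISS, evict C. Cache (LRU->MRU): [P U]
  13. access U: HIT. Cache (LRU->MRU): [P U]
  14. access C: MISS, evict P. Cache (LRU->MRU): [U C]
  15. access U: HIT. Cache (LRU->MRU): [C U]
  16. access P: MISS, evict C. Cache (LRU->MRU): [U P]
  17. access C: MISS, evict U. Cache (LRU->MRU): [P C]
  18. access G: MISS, evict P. Cache (LRU->MRU): [C G]
  19. access Q: MISS, evict C. Cache (LRU->MRU): [G Q]
  20. access C: MISS, evict G. Cache (LRU->MRU): [Q C]
  21. access P: MISS, evict Q. Cache (LRU->MRU): [C P]
  22. access C: HIT. Cache (LRU->MRU): [P C]
  23. access P: HIT. Cache (LRU->MRU): [C P]
  24. access Q: MISS, evict C. Cache (LRU->MRU): [P Q]
Total: 10 hits, 14 misses, 12 evictions

Hit rate = 10/24 = 5/12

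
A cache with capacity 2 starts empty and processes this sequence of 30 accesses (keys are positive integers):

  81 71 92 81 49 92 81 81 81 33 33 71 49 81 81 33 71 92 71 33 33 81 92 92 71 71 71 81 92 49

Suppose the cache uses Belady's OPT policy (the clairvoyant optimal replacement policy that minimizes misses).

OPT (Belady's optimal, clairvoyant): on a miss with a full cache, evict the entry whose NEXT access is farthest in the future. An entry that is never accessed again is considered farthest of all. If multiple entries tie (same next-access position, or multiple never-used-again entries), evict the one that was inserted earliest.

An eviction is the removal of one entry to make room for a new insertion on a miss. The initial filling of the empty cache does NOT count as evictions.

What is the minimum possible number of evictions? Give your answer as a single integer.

OPT (Belady) simulation (capacity=2):
  1. access 81: MISS. Cache: [81]
  2. access 71: MISS. Cache: [81 71]
  3. access 92: MISS, evict 71 (next use: step 12). Cache: [81 92]
  4. access 81: HIT. Next use of 81: step 7. Cache: [81 92]
  5. access 49: MISS, evict 81 (next use: step 7). Cache: [92 49]
  6. access 92: HIT. Next use of 92: step 18. Cache: [92 49]
  7. access 81: MISS, evict 92 (next use: step 18). Cache: [49 81]
  8. access 81: HIT. Next use of 81: step 9. Cache: [49 81]
  9. access 81: HIT. Next use of 81: step 14. Cache: [49 81]
  10. access 33: MISS, evict 81 (next use: step 14). Cache: [49 33]
  11. access 33: HIT. Next use of 33: step 16. Cache: [49 33]
  12. access 71: MISS, evict 33 (next use: step 16). Cache: [49 71]
  13. access 49: HIT. Next use of 49: step 30. Cache: [49 71]
  14. access 81: MISS, evict 49 (next use: step 30). Cache: [71 81]
  15. access 81: HIT. Next use of 81: step 22. Cache: [71 81]
  16. access 33: MISS, evict 81 (next use: step 22). Cache: [71 33]
  17. access 71: HIT. Next use of 71: step 19. Cache: [71 33]
  18. access 92: MISS, evict 33 (next use: step 20). Cache: [71 92]
  19. access 71: HIT. Next use of 71: step 25. Cache: [71 92]
  20. access 33: MISS, evict 71 (next use: step 25). Cache: [92 33]
  21. access 33: HIT. Next use of 33: never. Cache: [92 33]
  22. access 81: MISS, evict 33 (next use: never). Cache: [92 81]
  23. access 92: HIT. Next use of 92: step 24. Cache: [92 81]
  24. access 92: HIT. Next use of 92: step 29. Cache: [92 81]
  25. access 71: MISS, evict 92 (next use: step 29). Cache: [81 71]
  26. access 71: HIT. Next use of 71: step 27. Cache: [81 71]
  27. access 71: HIT. Next use of 71: never. Cache: [81 71]
  28. access 81: HIT. Next use of 81: never. Cache: [81 71]
  29. access 92: MISS, evict 81 (next use: never). Cache: [71 92]
  30. access 49: MISS, evict 71 (next use: never). Cache: [92 49]
Total: 15 hits, 15 misses, 13 evictions

Answer: 13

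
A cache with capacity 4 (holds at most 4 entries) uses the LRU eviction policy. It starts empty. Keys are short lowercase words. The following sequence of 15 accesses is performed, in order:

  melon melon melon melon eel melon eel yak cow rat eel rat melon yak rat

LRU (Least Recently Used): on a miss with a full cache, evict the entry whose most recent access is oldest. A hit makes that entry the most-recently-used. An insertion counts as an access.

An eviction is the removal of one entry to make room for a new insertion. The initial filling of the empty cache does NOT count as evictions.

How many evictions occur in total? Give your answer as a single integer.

Answer: 3

Derivation:
LRU simulation (capacity=4):
  1. access melon: MISS. Cache (LRU->MRU): [melon]
  2. access melon: HIT. Cache (LRU->MRU): [melon]
  3. access melon: HIT. Cache (LRU->MRU): [melon]
  4. access melon: HIT. Cache (LRU->MRU): [melon]
  5. access eel: MISS. Cache (LRU->MRU): [melon eel]
  6. access melon: HIT. Cache (LRU->MRU): [eel melon]
  7. access eel: HIT. Cache (LRU->MRU): [melon eel]
  8. access yak: MISS. Cache (LRU->MRU): [melon eel yak]
  9. access cow: MISS. Cache (LRU->MRU): [melon eel yak cow]
  10. access rat: MISS, evict melon. Cache (LRU->MRU): [eel yak cow rat]
  11. access eel: HIT. Cache (LRU->MRU): [yak cow rat eel]
  12. access rat: HIT. Cache (LRU->MRU): [yak cow eel rat]
  13. access melon: MISS, evict yak. Cache (LRU->MRU): [cow eel rat melon]
  14. access yak: MISS, evict cow. Cache (LRU->MRU): [eel rat melon yak]
  15. access rat: HIT. Cache (LRU->MRU): [eel melon yak rat]
Total: 8 hits, 7 misses, 3 evictions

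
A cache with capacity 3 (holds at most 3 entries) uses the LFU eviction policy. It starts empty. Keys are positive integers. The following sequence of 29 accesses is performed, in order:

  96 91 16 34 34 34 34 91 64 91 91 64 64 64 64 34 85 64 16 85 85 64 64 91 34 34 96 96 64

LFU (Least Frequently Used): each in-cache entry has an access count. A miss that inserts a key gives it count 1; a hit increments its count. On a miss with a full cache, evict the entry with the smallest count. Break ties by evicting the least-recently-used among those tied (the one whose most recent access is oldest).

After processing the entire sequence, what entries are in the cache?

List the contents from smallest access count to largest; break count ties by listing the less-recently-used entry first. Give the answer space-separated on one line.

LFU simulation (capacity=3):
  1. access 96: MISS. Cache: [96(c=1)]
  2. access 91: MISS. Cache: [96(c=1) 91(c=1)]
  3. access 16: MISS. Cache: [96(c=1) 91(c=1) 16(c=1)]
  4. access 34: MISS, evict 96(c=1). Cache: [91(c=1) 16(c=1) 34(c=1)]
  5. access 34: HIT, count now 2. Cache: [91(c=1) 16(c=1) 34(c=2)]
  6. access 34: HIT, count now 3. Cache: [91(c=1) 16(c=1) 34(c=3)]
  7. access 34: HIT, count now 4. Cache: [91(c=1) 16(c=1) 34(c=4)]
  8. access 91: HIT, count now 2. Cache: [16(c=1) 91(c=2) 34(c=4)]
  9. access 64: MISS, evict 16(c=1). Cache: [64(c=1) 91(c=2) 34(c=4)]
  10. access 91: HIT, count now 3. Cache: [64(c=1) 91(c=3) 34(c=4)]
  11. access 91: HIT, count now 4. Cache: [64(c=1) 34(c=4) 91(c=4)]
  12. access 64: HIT, count now 2. Cache: [64(c=2) 34(c=4) 91(c=4)]
  13. access 64: HIT, count now 3. Cache: [64(c=3) 34(c=4) 91(c=4)]
  14. access 64: HIT, count now 4. Cache: [34(c=4) 91(c=4) 64(c=4)]
  15. access 64: HIT, count now 5. Cache: [34(c=4) 91(c=4) 64(c=5)]
  16. access 34: HIT, count now 5. Cache: [91(c=4) 64(c=5) 34(c=5)]
  17. access 85: MISS, evict 91(c=4). Cache: [85(c=1) 64(c=5) 34(c=5)]
  18. access 64: HIT, count now 6. Cache: [85(c=1) 34(c=5) 64(c=6)]
  19. access 16: MISS, evict 85(c=1). Cache: [16(c=1) 34(c=5) 64(c=6)]
  20. access 85: MISS, evict 16(c=1). Cache: [85(c=1) 34(c=5) 64(c=6)]
  21. access 85: HIT, count now 2. Cache: [85(c=2) 34(c=5) 64(c=6)]
  22. access 64: HIT, count now 7. Cache: [85(c=2) 34(c=5) 64(c=7)]
  23. access 64: HIT, count now 8. Cache: [85(c=2) 34(c=5) 64(c=8)]
  24. access 91: MISS, evict 85(c=2). Cache: [91(c=1) 34(c=5) 64(c=8)]
  25. access 34: HIT, count now 6. Cache: [91(c=1) 34(c=6) 64(c=8)]
  26. access 34: HIT, count now 7. Cache: [91(c=1) 34(c=7) 64(c=8)]
  27. access 96: MISS, evict 91(c=1). Cache: [96(c=1) 34(c=7) 64(c=8)]
  28. access 96: HIT, count now 2. Cache: [96(c=2) 34(c=7) 64(c=8)]
  29. access 64: HIT, count now 9. Cache: [96(c=2) 34(c=7) 64(c=9)]
Total: 19 hits, 10 misses, 7 evictions

Answer: 96 34 64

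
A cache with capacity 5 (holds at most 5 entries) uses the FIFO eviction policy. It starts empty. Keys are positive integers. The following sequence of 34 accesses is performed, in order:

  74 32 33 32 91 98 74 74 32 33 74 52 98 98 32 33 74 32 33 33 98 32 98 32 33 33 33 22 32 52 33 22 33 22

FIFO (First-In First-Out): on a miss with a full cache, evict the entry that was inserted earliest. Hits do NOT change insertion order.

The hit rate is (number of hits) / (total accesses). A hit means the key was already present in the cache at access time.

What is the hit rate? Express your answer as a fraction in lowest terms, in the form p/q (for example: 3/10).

FIFO simulation (capacity=5):
  1. access 74: MISS. Cache (old->new): [74]
  2. access 32: MISS. Cache (old->new): [74 32]
  3. access 33: MISS. Cache (old->new): [74 32 33]
  4. access 32: HIT. Cache (old->new): [74 32 33]
  5. access 91: MISS. Cache (old->new): [74 32 33 91]
  6. access 98: MISS. Cache (old->new): [74 32 33 91 98]
  7. access 74: HIT. Cache (old->new): [74 32 33 91 98]
  8. access 74: HIT. Cache (old->new): [74 32 33 91 98]
  9. access 32: HIT. Cache (old->new): [74 32 33 91 98]
  10. access 33: HIT. Cache (old->new): [74 32 33 91 98]
  11. access 74: HIT. Cache (old->new): [74 32 33 91 98]
  12. access 52: MISS, evict 74. Cache (old->new): [32 33 91 98 52]
  13. access 98: HIT. Cache (old->new): [32 33 91 98 52]
  14. access 98: HIT. Cache (old->new): [32 33 91 98 52]
  15. access 32: HIT. Cache (old->new): [32 33 91 98 52]
  16. access 33: HIT. Cache (old->new): [32 33 91 98 52]
  17. access 74: MISS, evict 32. Cache (old->new): [33 91 98 52 74]
  18. access 32: MISS, evict 33. Cache (old->new): [91 98 52 74 32]
  19. access 33: MISS, evict 91. Cache (old->new): [98 52 74 32 33]
  20. access 33: HIT. Cache (old->new): [98 52 74 32 33]
  21. access 98: HIT. Cache (old->new): [98 52 74 32 33]
  22. access 32: HIT. Cache (old->new): [98 52 74 32 33]
  23. access 98: HIT. Cache (old->new): [98 52 74 32 33]
  24. access 32: HIT. Cache (old->new): [98 52 74 32 33]
  25. access 33: HIT. Cache (old->new): [98 52 74 32 33]
  26. access 33: HIT. Cache (old->new): [98 52 74 32 33]
  27. access 33: HIT. Cache (old->new): [98 52 74 32 33]
  28. access 22: MISS, evict 98. Cache (old->new): [52 74 32 33 22]
  29. access 32: HIT. Cache (old->new): [52 74 32 33 22]
  30. access 52: HIT. Cache (old->new): [52 74 32 33 22]
  31. access 33: HIT. Cache (old->new): [52 74 32 33 22]
  32. access 22: HIT. Cache (old->new): [52 74 32 33 22]
  33. access 33: HIT. Cache (old->new): [52 74 32 33 22]
  34. access 22: HIT. Cache (old->new): [52 74 32 33 22]
Total: 24 hits, 10 misses, 5 evictions

Hit rate = 24/34 = 12/17

Answer: 12/17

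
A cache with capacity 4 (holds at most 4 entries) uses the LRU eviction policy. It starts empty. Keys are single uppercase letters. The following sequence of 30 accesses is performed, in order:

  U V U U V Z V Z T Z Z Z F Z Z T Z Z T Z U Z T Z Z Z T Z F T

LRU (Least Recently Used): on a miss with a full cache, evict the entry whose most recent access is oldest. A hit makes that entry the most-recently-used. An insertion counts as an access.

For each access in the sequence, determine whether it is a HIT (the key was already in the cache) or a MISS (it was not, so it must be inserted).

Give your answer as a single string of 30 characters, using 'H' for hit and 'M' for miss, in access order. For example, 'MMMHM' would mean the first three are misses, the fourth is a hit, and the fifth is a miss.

Answer: MMHHHMHHMHHHMHHHHHHHMHHHHHHHHH

Derivation:
LRU simulation (capacity=4):
  1. access U: MISS. Cache (LRU->MRU): [U]
  2. access V: MISS. Cache (LRU->MRU): [U V]
  3. access U: HIT. Cache (LRU->MRU): [V U]
  4. access U: HIT. Cache (LRU->MRU): [V U]
  5. access V: HIT. Cache (LRU->MRU): [U V]
  6. access Z: MISS. Cache (LRU->MRU): [U V Z]
  7. access V: HIT. Cache (LRU->MRU): [U Z V]
  8. access Z: HIT. Cache (LRU->MRU): [U V Z]
  9. access T: MISS. Cache (LRU->MRU): [U V Z T]
  10. access Z: HIT. Cache (LRU->MRU): [U V T Z]
  11. access Z: HIT. Cache (LRU->MRU): [U V T Z]
  12. access Z: HIT. Cache (LRU->MRU): [U V T Z]
  13. access F: MISS, evict U. Cache (LRU->MRU): [V T Z F]
  14. access Z: HIT. Cache (LRU->MRU): [V T F Z]
  15. access Z: HIT. Cache (LRU->MRU): [V T F Z]
  16. access T: HIT. Cache (LRU->MRU): [V F Z T]
  17. access Z: HIT. Cache (LRU->MRU): [V F T Z]
  18. access Z: HIT. Cache (LRU->MRU): [V F T Z]
  19. access T: HIT. Cache (LRU->MRU): [V F Z T]
  20. access Z: HIT. Cache (LRU->MRU): [V F T Z]
  21. access U: MISS, evict V. Cache (LRU->MRU): [F T Z U]
  22. access Z: HIT. Cache (LRU->MRU): [F T U Z]
  23. access T: HIT. Cache (LRU->MRU): [F U Z T]
  24. access Z: HIT. Cache (LRU->MRU): [F U T Z]
  25. access Z: HIT. Cache (LRU->MRU): [F U T Z]
  26. access Z: HIT. Cache (LRU->MRU): [F U T Z]
  27. access T: HIT. Cache (LRU->MRU): [F U Z T]
  28. access Z: HIT. Cache (LRU->MRU): [F U T Z]
  29. access F: HIT. Cache (LRU->MRU): [U T Z F]
  30. access T: HIT. Cache (LRU->MRU): [U Z F T]
Total: 24 hits, 6 misses, 2 evictions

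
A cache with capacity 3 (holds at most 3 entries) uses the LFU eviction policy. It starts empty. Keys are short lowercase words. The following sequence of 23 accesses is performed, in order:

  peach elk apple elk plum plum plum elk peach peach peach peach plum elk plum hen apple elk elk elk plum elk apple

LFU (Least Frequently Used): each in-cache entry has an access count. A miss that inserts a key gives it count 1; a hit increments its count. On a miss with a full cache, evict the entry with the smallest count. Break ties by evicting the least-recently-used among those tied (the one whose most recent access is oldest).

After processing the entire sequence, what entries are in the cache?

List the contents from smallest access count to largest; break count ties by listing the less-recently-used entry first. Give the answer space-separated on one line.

Answer: apple plum elk

Derivation:
LFU simulation (capacity=3):
  1. access peach: MISS. Cache: [peach(c=1)]
  2. access elk: MISS. Cache: [peach(c=1) elk(c=1)]
  3. access apple: MISS. Cache: [peach(c=1) elk(c=1) apple(c=1)]
  4. access elk: HIT, count now 2. Cache: [peach(c=1) apple(c=1) elk(c=2)]
  5. access plum: MISS, evict peach(c=1). Cache: [apple(c=1) plum(c=1) elk(c=2)]
  6. access plum: HIT, count now 2. Cache: [apple(c=1) elk(c=2) plum(c=2)]
  7. access plum: HIT, count now 3. Cache: [apple(c=1) elk(c=2) plum(c=3)]
  8. access elk: HIT, count now 3. Cache: [apple(c=1) plum(c=3) elk(c=3)]
  9. access peach: MISS, evict apple(c=1). Cache: [peach(c=1) plum(c=3) elk(c=3)]
  10. access peach: HIT, count now 2. Cache: [peach(c=2) plum(c=3) elk(c=3)]
  11. access peach: HIT, count now 3. Cache: [plum(c=3) elk(c=3) peach(c=3)]
  12. access peach: HIT, count now 4. Cache: [plum(c=3) elk(c=3) peach(c=4)]
  13. access plum: HIT, count now 4. Cache: [elk(c=3) peach(c=4) plum(c=4)]
  14. access elk: HIT, count now 4. Cache: [peach(c=4) plum(c=4) elk(c=4)]
  15. access plum: HIT, count now 5. Cache: [peach(c=4) elk(c=4) plum(c=5)]
  16. access hen: MISS, evict peach(c=4). Cache: [hen(c=1) elk(c=4) plum(c=5)]
  17. access apple: MISS, evict hen(c=1). Cache: [apple(c=1) elk(c=4) plum(c=5)]
  18. access elk: HIT, count now 5. Cache: [apple(c=1) plum(c=5) elk(c=5)]
  19. access elk: HIT, count now 6. Cache: [apple(c=1) plum(c=5) elk(c=6)]
  20. access elk: HIT, count now 7. Cache: [apple(c=1) plum(c=5) elk(c=7)]
  21. access plum: HIT, count now 6. Cache: [apple(c=1) plum(c=6) elk(c=7)]
  22. access elk: HIT, count now 8. Cache: [apple(c=1) plum(c=6) elk(c=8)]
  23. access apple: HIT, count now 2. Cache: [apple(c=2) plum(c=6) elk(c=8)]
Total: 16 hits, 7 misses, 4 evictions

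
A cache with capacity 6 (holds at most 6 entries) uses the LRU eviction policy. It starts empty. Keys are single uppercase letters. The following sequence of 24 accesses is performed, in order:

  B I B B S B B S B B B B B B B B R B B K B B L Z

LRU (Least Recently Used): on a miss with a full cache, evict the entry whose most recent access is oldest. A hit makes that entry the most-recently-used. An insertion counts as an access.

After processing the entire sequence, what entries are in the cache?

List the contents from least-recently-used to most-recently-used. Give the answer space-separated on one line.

LRU simulation (capacity=6):
  1. access B: MISS. Cache (LRU->MRU): [B]
  2. access I: MISS. Cache (LRU->MRU): [B I]
  3. access B: HIT. Cache (LRU->MRU): [I B]
  4. access B: HIT. Cache (LRU->MRU): [I B]
  5. access S: MISS. Cache (LRU->MRU): [I B S]
  6. access B: HIT. Cache (LRU->MRU): [I S B]
  7. access B: HIT. Cache (LRU->MRU): [I S B]
  8. access S: HIT. Cache (LRU->MRU): [I B S]
  9. access B: HIT. Cache (LRU->MRU): [I S B]
  10. access B: HIT. Cache (LRU->MRU): [I S B]
  11. access B: HIT. Cache (LRU->MRU): [I S B]
  12. access B: HIT. Cache (LRU->MRU): [I S B]
  13. access B: HIT. Cache (LRU->MRU): [I S B]
  14. access B: HIT. Cache (LRU->MRU): [I S B]
  15. access B: HIT. Cache (LRU->MRU): [I S B]
  16. access B: HIT. Cache (LRU->MRU): [I S B]
  17. access R: MISS. Cache (LRU->MRU): [I S B R]
  18. access B: HIT. Cache (LRU->MRU): [I S R B]
  19. access B: HIT. Cache (LRU->MRU): [I S R B]
  20. access K: MISS. Cache (LRU->MRU): [I S R B K]
  21. access B: HIT. Cache (LRU->MRU): [I S R K B]
  22. access B: HIT. Cache (LRU->MRU): [I S R K B]
  23. access L: MISS. Cache (LRU->MRU): [I S R K B L]
  24. access Z: MISS, evict I. Cache (LRU->MRU): [S R K B L Z]
Total: 17 hits, 7 misses, 1 evictions

Answer: S R K B L Z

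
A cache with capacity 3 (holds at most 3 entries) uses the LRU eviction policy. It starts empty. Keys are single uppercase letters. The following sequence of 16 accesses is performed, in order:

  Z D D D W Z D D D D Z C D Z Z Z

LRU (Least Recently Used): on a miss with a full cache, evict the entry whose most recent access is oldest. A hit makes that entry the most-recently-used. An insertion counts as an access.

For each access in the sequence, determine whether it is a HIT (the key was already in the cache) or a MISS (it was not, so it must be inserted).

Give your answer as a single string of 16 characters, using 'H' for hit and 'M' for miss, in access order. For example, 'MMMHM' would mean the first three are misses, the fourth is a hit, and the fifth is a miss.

Answer: MMHHMHHHHHHMHHHH

Derivation:
LRU simulation (capacity=3):
  1. access Z: MISS. Cache (LRU->MRU): [Z]
  2. access D: MISS. Cache (LRU->MRU): [Z D]
  3. access D: HIT. Cache (LRU->MRU): [Z D]
  4. access D: HIT. Cache (LRU->MRU): [Z D]
  5. access W: MISS. Cache (LRU->MRU): [Z D W]
  6. access Z: HIT. Cache (LRU->MRU): [D W Z]
  7. access D: HIT. Cache (LRU->MRU): [W Z D]
  8. access D: HIT. Cache (LRU->MRU): [W Z D]
  9. access D: HIT. Cache (LRU->MRU): [W Z D]
  10. access D: HIT. Cache (LRU->MRU): [W Z D]
  11. access Z: HIT. Cache (LRU->MRU): [W D Z]
  12. access C: MISS, evict W. Cache (LRU->MRU): [D Z C]
  13. access D: HIT. Cache (LRU->MRU): [Z C D]
  14. access Z: HIT. Cache (LRU->MRU): [C D Z]
  15. access Z: HIT. Cache (LRU->MRU): [C D Z]
  16. access Z: HIT. Cache (LRU->MRU): [C D Z]
Total: 12 hits, 4 misses, 1 evictions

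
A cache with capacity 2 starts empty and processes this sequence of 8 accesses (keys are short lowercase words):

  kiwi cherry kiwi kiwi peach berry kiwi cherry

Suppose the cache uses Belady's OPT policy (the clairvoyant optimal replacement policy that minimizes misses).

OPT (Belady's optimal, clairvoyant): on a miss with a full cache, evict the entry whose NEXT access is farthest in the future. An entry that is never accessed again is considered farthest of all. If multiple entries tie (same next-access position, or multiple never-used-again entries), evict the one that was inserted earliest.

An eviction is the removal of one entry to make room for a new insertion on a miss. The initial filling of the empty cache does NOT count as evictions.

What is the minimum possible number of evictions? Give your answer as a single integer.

Answer: 3

Derivation:
OPT (Belady) simulation (capacity=2):
  1. access kiwi: MISS. Cache: [kiwi]
  2. access cherry: MISS. Cache: [kiwi cherry]
  3. access kiwi: HIT. Next use of kiwi: step 4. Cache: [kiwi cherry]
  4. access kiwi: HIT. Next use of kiwi: step 7. Cache: [kiwi cherry]
  5. access peach: MISS, evict cherry (next use: step 8). Cache: [kiwi peach]
  6. access berry: MISS, evict peach (next use: never). Cache: [kiwi berry]
  7. access kiwi: HIT. Next use of kiwi: never. Cache: [kiwi berry]
  8. access cherry: MISS, evict kiwi (next use: never). Cache: [berry cherry]
Total: 3 hits, 5 misses, 3 evictions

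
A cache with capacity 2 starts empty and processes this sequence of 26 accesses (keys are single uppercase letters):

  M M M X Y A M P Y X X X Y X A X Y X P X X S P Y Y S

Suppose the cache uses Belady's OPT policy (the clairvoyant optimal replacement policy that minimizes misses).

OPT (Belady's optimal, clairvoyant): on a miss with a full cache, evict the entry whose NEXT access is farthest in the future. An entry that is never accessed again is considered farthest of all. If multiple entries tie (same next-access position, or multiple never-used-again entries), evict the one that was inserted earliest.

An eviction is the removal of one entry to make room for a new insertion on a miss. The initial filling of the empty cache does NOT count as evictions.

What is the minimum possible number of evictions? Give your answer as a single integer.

OPT (Belady) simulation (capacity=2):
  1. access M: MISS. Cache: [M]
  2. access M: HIT. Next use of M: step 3. Cache: [M]
  3. access M: HIT. Next use of M: step 7. Cache: [M]
  4. access X: MISS. Cache: [M X]
  5. access Y: MISS, evict X (next use: step 10). Cache: [M Y]
  6. access A: MISS, evict Y (next use: step 9). Cache: [M A]
  7. access M: HIT. Next use of M: never. Cache: [M A]
  8. access P: MISS, evict M (next use: never). Cache: [A P]
  9. access Y: MISS, evict P (next use: step 19). Cache: [A Y]
  10. access X: MISS, evict A (next use: step 15). Cache: [Y X]
  11. access X: HIT. Next use of X: step 12. Cache: [Y X]
  12. access X: HIT. Next use of X: step 14. Cache: [Y X]
  13. access Y: HIT. Next use of Y: step 17. Cache: [Y X]
  14. access X: HIT. Next use of X: step 16. Cache: [Y X]
  15. access A: MISS, evict Y (next use: step 17). Cache: [X A]
  16. access X: HIT. Next use of X: step 18. Cache: [X A]
  17. access Y: MISS, evict A (next use: never). Cache: [X Y]
  18. access X: HIT. Next use of X: step 20. Cache: [X Y]
  19. access P: MISS, evict Y (next use: step 24). Cache: [X P]
  20. access X: HIT. Next use of X: step 21. Cache: [X P]
  21. access X: HIT. Next use of X: never. Cache: [X P]
  22. access S: MISS, evict X (next use: never). Cache: [P S]
  23. access P: HIT. Next use of P: never. Cache: [P S]
  24. access Y: MISS, evict P (next use: never). Cache: [S Y]
  25. access Y: HIT. Next use of Y: never. Cache: [S Y]
  26. access S: HIT. Next use of S: never. Cache: [S Y]
Total: 14 hits, 12 misses, 10 evictions

Answer: 10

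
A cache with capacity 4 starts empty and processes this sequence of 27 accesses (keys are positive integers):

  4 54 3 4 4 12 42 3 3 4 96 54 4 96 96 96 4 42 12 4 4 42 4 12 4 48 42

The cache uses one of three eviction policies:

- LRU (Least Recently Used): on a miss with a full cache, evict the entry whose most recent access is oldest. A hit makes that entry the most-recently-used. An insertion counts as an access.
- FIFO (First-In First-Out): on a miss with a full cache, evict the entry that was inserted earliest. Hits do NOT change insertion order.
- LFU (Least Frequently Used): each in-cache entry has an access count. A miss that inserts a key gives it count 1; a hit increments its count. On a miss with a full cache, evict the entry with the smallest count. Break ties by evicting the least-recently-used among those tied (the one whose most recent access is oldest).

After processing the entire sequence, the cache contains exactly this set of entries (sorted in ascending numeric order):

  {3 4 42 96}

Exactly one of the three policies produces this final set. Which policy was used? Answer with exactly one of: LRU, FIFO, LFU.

Simulating under each policy and comparing final sets:
  LRU: final set = {4 12 42 48} -> differs
  FIFO: final set = {4 12 42 48} -> differs
  LFU: final set = {3 4 42 96} -> MATCHES target
Only LFU produces the target set.

Answer: LFU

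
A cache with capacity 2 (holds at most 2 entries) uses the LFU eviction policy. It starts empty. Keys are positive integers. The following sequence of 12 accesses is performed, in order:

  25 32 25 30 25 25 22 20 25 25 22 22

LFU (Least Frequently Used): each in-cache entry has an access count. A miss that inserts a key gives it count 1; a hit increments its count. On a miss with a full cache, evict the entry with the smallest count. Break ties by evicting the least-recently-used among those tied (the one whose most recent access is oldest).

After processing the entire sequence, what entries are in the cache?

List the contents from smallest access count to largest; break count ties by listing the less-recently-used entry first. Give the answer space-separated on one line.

LFU simulation (capacity=2):
  1. access 25: MISS. Cache: [25(c=1)]
  2. access 32: MISS. Cache: [25(c=1) 32(c=1)]
  3. access 25: HIT, count now 2. Cache: [32(c=1) 25(c=2)]
  4. access 30: MISS, evict 32(c=1). Cache: [30(c=1) 25(c=2)]
  5. access 25: HIT, count now 3. Cache: [30(c=1) 25(c=3)]
  6. access 25: HIT, count now 4. Cache: [30(c=1) 25(c=4)]
  7. access 22: MISS, evict 30(c=1). Cache: [22(c=1) 25(c=4)]
  8. access 20: MISS, evict 22(c=1). Cache: [20(c=1) 25(c=4)]
  9. access 25: HIT, count now 5. Cache: [20(c=1) 25(c=5)]
  10. access 25: HIT, count now 6. Cache: [20(c=1) 25(c=6)]
  11. access 22: MISS, evict 20(c=1). Cache: [22(c=1) 25(c=6)]
  12. access 22: HIT, count now 2. Cache: [22(c=2) 25(c=6)]
Total: 6 hits, 6 misses, 4 evictions

Answer: 22 25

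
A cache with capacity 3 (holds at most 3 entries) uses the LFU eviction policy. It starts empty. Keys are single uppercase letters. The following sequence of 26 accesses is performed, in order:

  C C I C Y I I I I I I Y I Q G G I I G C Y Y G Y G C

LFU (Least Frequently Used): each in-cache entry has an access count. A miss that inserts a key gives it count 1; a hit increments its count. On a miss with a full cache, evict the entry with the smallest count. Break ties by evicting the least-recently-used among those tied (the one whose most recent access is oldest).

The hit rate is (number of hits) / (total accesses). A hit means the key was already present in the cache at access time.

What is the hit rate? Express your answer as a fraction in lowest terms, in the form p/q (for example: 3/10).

LFU simulation (capacity=3):
  1. access C: MISS. Cache: [C(c=1)]
  2. access C: HIT, count now 2. Cache: [C(c=2)]
  3. access I: MISS. Cache: [I(c=1) C(c=2)]
  4. access C: HIT, count now 3. Cache: [I(c=1) C(c=3)]
  5. access Y: MISS. Cache: [I(c=1) Y(c=1) C(c=3)]
  6. access I: HIT, count now 2. Cache: [Y(c=1) I(c=2) C(c=3)]
  7. access I: HIT, count now 3. Cache: [Y(c=1) C(c=3) I(c=3)]
  8. access I: HIT, count now 4. Cache: [Y(c=1) C(c=3) I(c=4)]
  9. access I: HIT, count now 5. Cache: [Y(c=1) C(c=3) I(c=5)]
  10. access I: HIT, count now 6. Cache: [Y(c=1) C(c=3) I(c=6)]
  11. access I: HIT, count now 7. Cache: [Y(c=1) C(c=3) I(c=7)]
  12. access Y: HIT, count now 2. Cache: [Y(c=2) C(c=3) I(c=7)]
  13. access I: HIT, count now 8. Cache: [Y(c=2) C(c=3) I(c=8)]
  14. access Q: MISS, evict Y(c=2). Cache: [Q(c=1) C(c=3) I(c=8)]
  15. access G: MISS, evict Q(c=1). Cache: [G(c=1) C(c=3) I(c=8)]
  16. access G: HIT, count now 2. Cache: [G(c=2) C(c=3) I(c=8)]
  17. access I: HIT, count now 9. Cache: [G(c=2) C(c=3) I(c=9)]
  18. access I: HIT, count now 10. Cache: [G(c=2) C(c=3) I(c=10)]
  19. access G: HIT, count now 3. Cache: [C(c=3) G(c=3) I(c=10)]
  20. access C: HIT, count now 4. Cache: [G(c=3) C(c=4) I(c=10)]
  21. access Y: MISS, evict G(c=3). Cache: [Y(c=1) C(c=4) I(c=10)]
  22. access Y: HIT, count now 2. Cache: [Y(c=2) C(c=4) I(c=10)]
  23. access G: MISS, evict Y(c=2). Cache: [G(c=1) C(c=4) I(c=10)]
  24. access Y: MISS, evict G(c=1). Cache: [Y(c=1) C(c=4) I(c=10)]
  25. access G: MISS, evict Y(c=1). Cache: [G(c=1) C(c=4) I(c=10)]
  26. access C: HIT, count now 5. Cache: [G(c=1) C(c=5) I(c=10)]
Total: 17 hits, 9 misses, 6 evictions

Hit rate = 17/26

Answer: 17/26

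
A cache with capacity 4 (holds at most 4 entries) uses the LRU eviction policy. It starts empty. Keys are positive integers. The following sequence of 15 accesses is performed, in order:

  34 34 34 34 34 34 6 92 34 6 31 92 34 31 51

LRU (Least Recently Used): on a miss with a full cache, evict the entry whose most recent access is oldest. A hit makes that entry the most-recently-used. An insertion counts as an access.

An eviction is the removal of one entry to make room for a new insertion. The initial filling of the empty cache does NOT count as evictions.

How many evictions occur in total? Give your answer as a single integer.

Answer: 1

Derivation:
LRU simulation (capacity=4):
  1. access 34: MISS. Cache (LRU->MRU): [34]
  2. access 34: HIT. Cache (LRU->MRU): [34]
  3. access 34: HIT. Cache (LRU->MRU): [34]
  4. access 34: HIT. Cache (LRU->MRU): [34]
  5. access 34: HIT. Cache (LRU->MRU): [34]
  6. access 34: HIT. Cache (LRU->MRU): [34]
  7. access 6: MISS. Cache (LRU->MRU): [34 6]
  8. access 92: MISS. Cache (LRU->MRU): [34 6 92]
  9. access 34: HIT. Cache (LRU->MRU): [6 92 34]
  10. access 6: HIT. Cache (LRU->MRU): [92 34 6]
  11. access 31: MISS. Cache (LRU->MRU): [92 34 6 31]
  12. access 92: HIT. Cache (LRU->MRU): [34 6 31 92]
  13. access 34: HIT. Cache (LRU->MRU): [6 31 92 34]
  14. access 31: HIT. Cache (LRU->MRU): [6 92 34 31]
  15. access 51: MISS, evict 6. Cache (LRU->MRU): [92 34 31 51]
Total: 10 hits, 5 misses, 1 evictions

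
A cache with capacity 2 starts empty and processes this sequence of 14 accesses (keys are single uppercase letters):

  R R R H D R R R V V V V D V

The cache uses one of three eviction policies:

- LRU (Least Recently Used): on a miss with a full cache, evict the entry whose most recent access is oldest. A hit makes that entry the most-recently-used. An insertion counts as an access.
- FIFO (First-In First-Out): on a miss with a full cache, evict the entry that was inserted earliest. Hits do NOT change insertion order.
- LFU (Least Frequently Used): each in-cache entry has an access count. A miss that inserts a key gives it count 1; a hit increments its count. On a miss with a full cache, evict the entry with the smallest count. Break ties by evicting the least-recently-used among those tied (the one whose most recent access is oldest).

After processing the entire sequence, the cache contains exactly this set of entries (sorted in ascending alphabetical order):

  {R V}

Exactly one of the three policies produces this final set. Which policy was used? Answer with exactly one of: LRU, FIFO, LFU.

Simulating under each policy and comparing final sets:
  LRU: final set = {D V} -> differs
  FIFO: final set = {D V} -> differs
  LFU: final set = {R V} -> MATCHES target
Only LFU produces the target set.

Answer: LFU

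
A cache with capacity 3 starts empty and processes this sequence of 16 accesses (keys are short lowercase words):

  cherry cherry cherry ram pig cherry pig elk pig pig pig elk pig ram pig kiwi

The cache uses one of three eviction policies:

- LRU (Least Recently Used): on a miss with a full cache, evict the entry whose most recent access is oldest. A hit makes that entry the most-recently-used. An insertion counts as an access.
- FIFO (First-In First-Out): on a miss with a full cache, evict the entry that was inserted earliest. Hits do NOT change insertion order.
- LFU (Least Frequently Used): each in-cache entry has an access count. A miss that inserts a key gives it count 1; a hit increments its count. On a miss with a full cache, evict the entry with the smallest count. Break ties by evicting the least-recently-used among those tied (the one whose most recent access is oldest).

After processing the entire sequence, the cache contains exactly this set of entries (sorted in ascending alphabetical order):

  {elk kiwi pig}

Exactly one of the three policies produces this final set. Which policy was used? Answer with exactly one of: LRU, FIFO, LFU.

Answer: FIFO

Derivation:
Simulating under each policy and comparing final sets:
  LRU: final set = {kiwi pig ram} -> differs
  FIFO: final set = {elk kiwi pig} -> MATCHES target
  LFU: final set = {cherry kiwi pig} -> differs
Only FIFO produces the target set.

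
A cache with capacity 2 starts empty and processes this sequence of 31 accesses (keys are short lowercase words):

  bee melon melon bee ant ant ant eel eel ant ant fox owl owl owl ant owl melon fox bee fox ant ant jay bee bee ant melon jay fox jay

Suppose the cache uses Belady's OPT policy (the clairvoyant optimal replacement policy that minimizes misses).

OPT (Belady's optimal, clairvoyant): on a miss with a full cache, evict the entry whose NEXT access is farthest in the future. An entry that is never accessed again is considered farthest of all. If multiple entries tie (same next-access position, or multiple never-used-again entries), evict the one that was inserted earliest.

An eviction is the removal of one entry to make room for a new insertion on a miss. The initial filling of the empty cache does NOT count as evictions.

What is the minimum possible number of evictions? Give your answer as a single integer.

Answer: 12

Derivation:
OPT (Belady) simulation (capacity=2):
  1. access bee: MISS. Cache: [bee]
  2. access melon: MISS. Cache: [bee melon]
  3. access melon: HIT. Next use of melon: step 18. Cache: [bee melon]
  4. access bee: HIT. Next use of bee: step 20. Cache: [bee melon]
  5. access ant: MISS, evict bee (next use: step 20). Cache: [melon ant]
  6. access ant: HIT. Next use of ant: step 7. Cache: [melon ant]
  7. access ant: HIT. Next use of ant: step 10. Cache: [melon ant]
  8. access eel: MISS, evict melon (next use: step 18). Cache: [ant eel]
  9. access eel: HIT. Next use of eel: never. Cache: [ant eel]
  10. access ant: HIT. Next use of ant: step 11. Cache: [ant eel]
  11. access ant: HIT. Next use of ant: step 16. Cache: [ant eel]
  12. access fox: MISS, evict eel (next use: never). Cache: [ant fox]
  13. access owl: MISS, evict fox (next use: step 19). Cache: [ant owl]
  14. access owl: HIT. Next use of owl: step 15. Cache: [ant owl]
  15. access owl: HIT. Next use of owl: step 17. Cache: [ant owl]
  16. access ant: HIT. Next use of ant: step 22. Cache: [ant owl]
  17. access owl: HIT. Next use of owl: never. Cache: [ant owl]
  18. access melon: MISS, evict owl (next use: never). Cache: [ant melon]
  19. access fox: MISS, evict melon (next use: step 28). Cache: [ant fox]
  20. access bee: MISS, evict ant (next use: step 22). Cache: [fox bee]
  21. access fox: HIT. Next use of fox: step 30. Cache: [fox bee]
  22. access ant: MISS, evict fox (next use: step 30). Cache: [bee ant]
  23. access ant: HIT. Next use of ant: step 27. Cache: [bee ant]
  24. access jay: MISS, evict ant (next use: step 27). Cache: [bee jay]
  25. access bee: HIT. Next use of bee: step 26. Cache: [bee jay]
  26. access bee: HIT. Next use of bee: never. Cache: [bee jay]
  27. access ant: MISS, evict bee (next use: never). Cache: [jay ant]
  28. access melon: MISS, evict ant (next use: never). Cache: [jay melon]
  29. access jay: HIT. Next use of jay: step 31. Cache: [jay melon]
  30. access fox: MISS, evict melon (next use: never). Cache: [jay fox]
  31. access jay: HIT. Next use of jay: never. Cache: [jay fox]
Total: 17 hits, 14 misses, 12 evictions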